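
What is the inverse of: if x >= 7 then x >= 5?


The inverse of (P → Q) is (¬P → ¬Q). It is equivalent to the converse, not to the original.
Here P = 'x >= 7' and Q = 'x >= 5'.

If not (x >= 7), then not (x >= 5).


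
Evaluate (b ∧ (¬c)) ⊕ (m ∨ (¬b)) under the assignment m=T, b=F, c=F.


Substitute m=T, b=F, c=F:
¬c = T
b ∧ (¬c) = F ∧ T = F
¬b = T
m ∨ (¬b) = T ∨ T = T
(b ∧ (¬c)) ⊕ (m ∨ (¬b)) = F ⊕ T = T

T


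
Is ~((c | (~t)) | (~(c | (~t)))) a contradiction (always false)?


Truth table over {c, t}:
c | t | φ
---------
False | False | False
True | False | False
False | True | False
True | True | False
Every row is false.

Yes, it is a contradiction.


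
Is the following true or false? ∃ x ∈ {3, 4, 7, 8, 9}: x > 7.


Evaluate the predicate on each element: 3:F, 4:F, 7:F, 8:T, 9:T.
Witness x = 8 satisfies the predicate.

T


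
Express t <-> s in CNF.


Step 1: Rewrite t ↔ s as (t → s) ∧ (s → t).
Step 2: Rewrite each implication as a disjunction.

((NOT t) OR s) AND ((NOT s) OR t)


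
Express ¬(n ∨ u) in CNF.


Step 1: Apply De Morgan: ¬(n ∨ u) = ¬n ∧ ¬u.

(¬n) ∧ (¬u)


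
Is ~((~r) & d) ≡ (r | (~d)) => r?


Compare truth tables:
d | r | φ | ψ
-------------
False | False | True | False
True | False | False | True
False | True | True | True
True | True | True | True
They differ at row 1 (d=False, r=False): φ=True but ψ=False.

No, they are not logically equivalent.


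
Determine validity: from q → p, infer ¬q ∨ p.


This matches the form of material implication: the conclusion follows in every model of the premises.

Valid.


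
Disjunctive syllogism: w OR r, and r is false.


Disjunctive syllogism: from (P ∨ Q) and ¬P, infer Q.
One disjunct, 'r', is ruled out; the other must hold.

w


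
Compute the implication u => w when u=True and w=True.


Implication is false only when antecedent is true and consequent is false.
Substitute: u=True, w=True.
True => True evaluates to True.

True


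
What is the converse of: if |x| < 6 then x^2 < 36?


The converse of (P → Q) is (Q → P). It is not in general equivalent to the original.
Here P = '|x| < 6' and Q = 'x^2 < 36'.

If x^2 < 36, then |x| < 6.


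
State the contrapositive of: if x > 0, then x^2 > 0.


The contrapositive of (P → Q) is (¬Q → ¬P); it is logically equivalent to the original.
Here P = 'x > 0' and Q = 'x^2 > 0'.

If not (x^2 > 0), then not (x > 0).


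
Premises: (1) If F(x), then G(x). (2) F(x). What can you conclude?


Modus ponens: from (P → Q) and P, infer Q.
P = 'F(x)' is asserted, and P → Q holds, so Q follows.

G(x).


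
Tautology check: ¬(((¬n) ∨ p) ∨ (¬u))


Build the truth table over {n, p, u}:
n | p | u | φ
-------------
F | F | F | F
T | F | F | F
F | T | F | F
T | T | F | F
F | F | T | F
T | F | T | T
F | T | T | F
T | T | T | F
Counterexample at row 1: with n=F, p=F, u=F, the formula is F.

No, it is not a tautology.


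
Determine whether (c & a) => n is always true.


Build the truth table over {a, c, n}:
a | c | n | φ
-------------
False | False | False | True
True | False | False | True
False | True | False | True
True | True | False | False
False | False | True | True
True | False | True | True
False | True | True | True
True | True | True | True
Counterexample at row 4: with a=True, c=True, n=False, the formula is False.

No, it is not a tautology.


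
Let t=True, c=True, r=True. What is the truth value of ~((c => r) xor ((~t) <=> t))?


Substitute t=True, c=True, r=True:
c => r = True => True = True
~t = False
(~t) <=> t = False <=> True = False
(c => r) xor ((~t) <=> t) = True xor False = True
~((c => r) xor ((~t) <=> t)) = False

False


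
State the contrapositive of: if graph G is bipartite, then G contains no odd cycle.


The contrapositive of (P → Q) is (¬Q → ¬P); it is logically equivalent to the original.
Here P = 'graph G is bipartite' and Q = 'G contains no odd cycle'.

If not (G contains no odd cycle), then not (graph G is bipartite).


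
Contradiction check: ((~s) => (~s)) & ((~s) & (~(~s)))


Truth table over {s}:
s | φ
-----
False | False
True | False
Every row is false.

Yes, it is a contradiction.


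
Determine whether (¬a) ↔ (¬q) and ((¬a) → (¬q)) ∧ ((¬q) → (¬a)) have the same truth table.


Compare truth tables:
a | q | φ | ψ
-------------
F | F | T | T
T | F | F | F
F | T | F | F
T | T | T | T
The columns φ and ψ agree on every row.

Yes, they are logically equivalent.


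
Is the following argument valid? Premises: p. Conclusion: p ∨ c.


This matches the form of disjunction introduction: the conclusion follows in every model of the premises.

Valid.


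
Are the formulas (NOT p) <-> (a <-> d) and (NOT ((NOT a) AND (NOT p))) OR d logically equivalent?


Compare truth tables:
a | d | p | φ | ψ
-----------------
F | F | F | T | F
T | F | F | F | T
F | T | F | F | T
T | T | F | T | T
F | F | T | F | T
T | F | T | T | T
F | T | T | T | T
T | T | T | F | T
They differ at row 1 (a=F, d=F, p=F): φ=T but ψ=F.

No, they are not logically equivalent.


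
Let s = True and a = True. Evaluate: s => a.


Implication is false only when antecedent is true and consequent is false.
Substitute: s=True, a=True.
True => True evaluates to True.

True


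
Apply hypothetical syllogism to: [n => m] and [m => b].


Hypothetical syllogism: from (P → Q) and (Q → R), infer (P → R).
Chain the two implications through the shared middle term 'm'.

n => b


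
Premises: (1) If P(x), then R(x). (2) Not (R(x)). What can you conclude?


Modus tollens: from (P → Q) and ¬Q, infer ¬P.
Q = 'R(x)' is denied; since P → Q, P must also fail.

Not (P(x)).


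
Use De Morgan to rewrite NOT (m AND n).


De Morgan: the negation of a conjunction is the disjunction of the negations.
Distribute NOT across AND, flipping it to OR, and negate each literal.

(NOT m) OR (NOT n)


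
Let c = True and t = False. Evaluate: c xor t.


Exclusive or is true when exactly one operand is true.
Substitute: c=True, t=False.
True xor False evaluates to True.

True


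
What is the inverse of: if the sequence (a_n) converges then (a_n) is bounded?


The inverse of (P → Q) is (¬P → ¬Q). It is equivalent to the converse, not to the original.
Here P = 'the sequence (a_n) converges' and Q = '(a_n) is bounded'.

If not (the sequence (a_n) converges), then not ((a_n) is bounded).


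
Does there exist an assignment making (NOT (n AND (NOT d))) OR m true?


Search for a satisfying assignment over {d, m, n}.
Try d=F, m=F, n=F: the formula evaluates to T.
A satisfying assignment exists.

Satisfiable.


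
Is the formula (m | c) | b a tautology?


Build the truth table over {b, c, m}:
b | c | m | φ
-------------
False | False | False | False
True | False | False | True
False | True | False | True
True | True | False | True
False | False | True | True
True | False | True | True
False | True | True | True
True | True | True | True
Counterexample at row 1: with b=False, c=False, m=False, the formula is False.

No, it is not a tautology.


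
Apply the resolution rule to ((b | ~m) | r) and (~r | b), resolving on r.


The clauses contain complementary literals r and ~r.
Resolution eliminates this pair and disjoins the remaining literals (merging duplicates).

(~m | b)


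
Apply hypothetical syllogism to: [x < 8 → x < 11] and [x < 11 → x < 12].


Hypothetical syllogism: from (P → Q) and (Q → R), infer (P → R).
Chain the two implications through the shared middle term 'x < 11'.

x < 8 → x < 12


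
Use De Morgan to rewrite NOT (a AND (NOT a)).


De Morgan: the negation of a conjunction is the disjunction of the negations.
Distribute NOT across AND, flipping it to OR, and negate each literal.

(NOT a) OR a


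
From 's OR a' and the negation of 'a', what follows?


Disjunctive syllogism: from (P ∨ Q) and ¬P, infer Q.
One disjunct, 'a', is ruled out; the other must hold.

s


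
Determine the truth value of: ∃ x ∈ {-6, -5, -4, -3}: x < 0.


Evaluate the predicate on each element: -6:T, -5:T, -4:T, -3:T.
Witness x = -6 satisfies the predicate.

T


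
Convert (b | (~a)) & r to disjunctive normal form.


Step 1: Distribute ∧ over ∨: (b ∨ (¬a)) ∧ r = (b ∧ r) ∨ ((¬a) ∧ r).

(b & r) | ((~a) & r)


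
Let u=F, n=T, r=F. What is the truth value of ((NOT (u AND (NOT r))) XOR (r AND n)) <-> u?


Substitute u=F, n=T, r=F:
NOT r = T
u AND (NOT r) = F AND T = F
NOT (u AND (NOT r)) = T
r AND n = F AND T = F
(NOT (u AND (NOT r))) XOR (r AND n) = T XOR F = T
((NOT (u AND (NOT r))) XOR (r AND n)) <-> u = T <-> F = F

F


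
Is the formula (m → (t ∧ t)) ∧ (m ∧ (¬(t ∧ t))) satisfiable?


Check all 4 assignments over {m, t}:
m | t | φ
---------
F | F | F
T | F | F
F | T | F
T | T | F
No assignment makes the formula true.

Unsatisfiable.


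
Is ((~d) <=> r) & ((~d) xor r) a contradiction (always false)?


Truth table over {d, r}:
d | r | φ
---------
False | False | False
True | False | False
False | True | False
True | True | False
Every row is false.

Yes, it is a contradiction.


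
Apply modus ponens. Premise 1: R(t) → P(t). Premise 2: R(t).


Modus ponens: from (P → Q) and P, infer Q.
P = 'R(t)' is asserted, and P → Q holds, so Q follows.

P(t).


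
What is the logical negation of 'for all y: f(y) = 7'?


¬(for all x: φ) = there exists x: ¬φ, and ¬(there exists x: φ) = for all x: ¬φ.
Apply to the universal statement.

there exists y: NOT(f(y) = 7)


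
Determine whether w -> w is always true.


Build the truth table over {w}:
w | φ
-----
F | T
T | T
Every row evaluates to true.

Yes, it is a tautology.


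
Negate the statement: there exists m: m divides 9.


¬(for all x: φ) = there exists x: ¬φ, and ¬(there exists x: φ) = for all x: ¬φ.
Apply to the existential statement.

for all m: NOT(m divides 9)


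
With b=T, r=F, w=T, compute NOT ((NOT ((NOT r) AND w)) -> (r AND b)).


Substitute b=T, r=F, w=T:
NOT r = T
(NOT r) AND w = T AND T = T
NOT ((NOT r) AND w) = F
r AND b = F AND T = F
(NOT ((NOT r) AND w)) -> (r AND b) = F -> F = T
NOT ((NOT ((NOT r) AND w)) -> (r AND b)) = F

F


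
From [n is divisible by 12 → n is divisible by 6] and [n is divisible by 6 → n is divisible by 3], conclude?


Hypothetical syllogism: from (P → Q) and (Q → R), infer (P → R).
Chain the two implications through the shared middle term 'n is divisible by 6'.

n is divisible by 12 → n is divisible by 3


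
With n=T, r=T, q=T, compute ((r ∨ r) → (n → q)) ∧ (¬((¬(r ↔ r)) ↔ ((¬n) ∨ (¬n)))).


Substitute n=T, r=T, q=T:
… (earlier sub-steps elided)
n → q = T → T = T
(r ∨ r) → (n → q) = T → T = T
r ↔ r = T ↔ T = T
¬(r ↔ r) = F
¬n = F
¬n = F
(¬n) ∨ (¬n) = F ∨ F = F
(¬(r ↔ r)) ↔ ((¬n) ∨ (¬n)) = F ↔ F = T
¬((¬(r ↔ r)) ↔ ((¬n) ∨ (¬n))) = F
((r ∨ r) → (n → q)) ∧ (¬((¬(r ↔ r)) ↔ ((¬n) ∨ (¬n)))) = T ∧ F = F

F


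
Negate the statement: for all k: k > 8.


¬(for all x: φ) = there exists x: ¬φ, and ¬(there exists x: φ) = for all x: ¬φ.
Apply to the universal statement.

there exists k: NOT(k > 8)


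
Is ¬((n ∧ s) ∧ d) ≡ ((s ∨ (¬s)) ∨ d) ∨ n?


Compare truth tables:
d | n | s | φ | ψ
-----------------
F | F | F | T | T
T | F | F | T | T
F | T | F | T | T
T | T | F | T | T
F | F | T | T | T
T | F | T | T | T
F | T | T | T | T
T | T | T | F | T
They differ at row 8 (d=T, n=T, s=T): φ=F but ψ=T.

No, they are not logically equivalent.


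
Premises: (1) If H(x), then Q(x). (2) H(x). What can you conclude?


Modus ponens: from (P → Q) and P, infer Q.
P = 'H(x)' is asserted, and P → Q holds, so Q follows.

Q(x).


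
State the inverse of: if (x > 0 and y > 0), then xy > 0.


The inverse of (P → Q) is (¬P → ¬Q). It is equivalent to the converse, not to the original.
Here P = '(x > 0 and y > 0)' and Q = 'xy > 0'.

If not ((x > 0 and y > 0)), then not (xy > 0).


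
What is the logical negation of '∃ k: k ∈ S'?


¬(∀ x: φ) = ∃ x: ¬φ, and ¬(∃ x: φ) = ∀ x: ¬φ.
Apply to the existential statement.

∀ k: ¬(k ∈ S)


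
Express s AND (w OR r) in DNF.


Step 1: Distribute ∧ over ∨: s ∧ (w ∨ r) = (s ∧ w) ∨ (s ∧ r).

(s AND w) OR (s AND r)


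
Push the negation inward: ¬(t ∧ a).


De Morgan: the negation of a conjunction is the disjunction of the negations.
Distribute ¬ across ∧, flipping it to ∨, and negate each literal.

(¬t) ∨ (¬a)


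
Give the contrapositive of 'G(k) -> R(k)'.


The contrapositive of (P → Q) is (¬Q → ¬P); it is logically equivalent to the original.
Here P = 'G(k)' and Q = 'R(k)'.

If not (R(k)), then not (G(k)).


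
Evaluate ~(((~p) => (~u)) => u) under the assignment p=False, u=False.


Substitute p=False, u=False:
~p = True
~u = True
(~p) => (~u) = True => True = True
((~p) => (~u)) => u = True => False = False
~(((~p) => (~u)) => u) = True

True


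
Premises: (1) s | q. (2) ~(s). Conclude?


Disjunctive syllogism: from (P ∨ Q) and ¬P, infer Q.
One disjunct, 's', is ruled out; the other must hold.

q


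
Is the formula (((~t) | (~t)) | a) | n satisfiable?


Search for a satisfying assignment over {a, n, t}.
Try a=False, n=False, t=False: the formula evaluates to True.
A satisfying assignment exists.

Satisfiable.


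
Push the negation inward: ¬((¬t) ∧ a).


De Morgan: the negation of a conjunction is the disjunction of the negations.
Distribute ¬ across ∧, flipping it to ∨, and negate each literal.

t ∨ (¬a)


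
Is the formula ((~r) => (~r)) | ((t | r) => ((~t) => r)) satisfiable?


Search for a satisfying assignment over {r, t}.
Try r=False, t=False: the formula evaluates to True.
A satisfying assignment exists.

Satisfiable.


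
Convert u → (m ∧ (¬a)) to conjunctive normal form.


Step 1: Rewrite u → (m ∧ (¬a)) as ¬u ∨ (m ∧ (¬a)).
Step 2: Distribute ∨ over ∧.

((¬u) ∨ m) ∧ ((¬u) ∨ (¬a))


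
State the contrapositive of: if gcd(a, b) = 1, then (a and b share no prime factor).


The contrapositive of (P → Q) is (¬Q → ¬P); it is logically equivalent to the original.
Here P = 'gcd(a, b) = 1' and Q = '(a and b share no prime factor)'.

If not ((a and b share no prime factor)), then not (gcd(a, b) = 1).


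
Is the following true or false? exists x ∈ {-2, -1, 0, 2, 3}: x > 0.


Evaluate the predicate on each element: -2:False, -1:False, 0:False, 2:True, 3:True.
Witness x = 2 satisfies the predicate.

True


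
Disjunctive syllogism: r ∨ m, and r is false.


Disjunctive syllogism: from (P ∨ Q) and ¬P, infer Q.
One disjunct, 'r', is ruled out; the other must hold.

m


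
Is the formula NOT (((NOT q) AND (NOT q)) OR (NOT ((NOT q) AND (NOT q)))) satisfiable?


Check all 2 assignments over {q}:
q | φ
-----
F | F
T | F
No assignment makes the formula true.

Unsatisfiable.


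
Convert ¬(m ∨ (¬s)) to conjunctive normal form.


Step 1: Apply De Morgan: ¬(m ∨ (¬s)) = ¬m ∧ ¬(¬s).
Step 2: Eliminate any double negations (¬¬X = X).

(¬m) ∧ s


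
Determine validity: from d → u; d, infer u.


This matches the form of modus ponens: the conclusion follows in every model of the premises.

Valid.


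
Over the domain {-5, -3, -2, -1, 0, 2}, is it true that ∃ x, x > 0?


Evaluate the predicate on each element: -5:F, -3:F, -2:F, -1:F, 0:F, 2:T.
Witness x = 2 satisfies the predicate.

T


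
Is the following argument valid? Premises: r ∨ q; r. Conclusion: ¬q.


This is affirming a disjunct (fallacy). There exist truth assignments where the premises are all true but the conclusion is false.

Invalid.


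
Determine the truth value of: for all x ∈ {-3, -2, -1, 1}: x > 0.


Evaluate the predicate on each element: -3:F, -2:F, -1:F, 1:T.
Counterexample x = -3 fails the predicate.

F


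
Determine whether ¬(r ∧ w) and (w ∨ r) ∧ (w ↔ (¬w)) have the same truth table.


Compare truth tables:
r | w | φ | ψ
-------------
F | F | T | F
T | F | T | F
F | T | T | F
T | T | F | F
They differ at row 1 (r=F, w=F): φ=T but ψ=F.

No, they are not logically equivalent.


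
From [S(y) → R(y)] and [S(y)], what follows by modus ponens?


Modus ponens: from (P → Q) and P, infer Q.
P = 'S(y)' is asserted, and P → Q holds, so Q follows.

R(y).


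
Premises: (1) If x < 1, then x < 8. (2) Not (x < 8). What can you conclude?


Modus tollens: from (P → Q) and ¬Q, infer ¬P.
Q = 'x < 8' is denied; since P → Q, P must also fail.

Not (x < 1).


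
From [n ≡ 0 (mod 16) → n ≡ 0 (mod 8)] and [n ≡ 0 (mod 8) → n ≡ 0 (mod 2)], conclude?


Hypothetical syllogism: from (P → Q) and (Q → R), infer (P → R).
Chain the two implications through the shared middle term 'n ≡ 0 (mod 8)'.

n ≡ 0 (mod 16) → n ≡ 0 (mod 2)


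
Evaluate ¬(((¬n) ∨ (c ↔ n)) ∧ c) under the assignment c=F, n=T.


Substitute c=F, n=T:
¬n = F
c ↔ n = F ↔ T = F
(¬n) ∨ (c ↔ n) = F ∨ F = F
((¬n) ∨ (c ↔ n)) ∧ c = F ∧ F = F
¬(((¬n) ∨ (c ↔ n)) ∧ c) = T

T


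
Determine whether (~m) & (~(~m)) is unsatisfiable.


Truth table over {m}:
m | φ
-----
False | False
True | False
Every row is false.

Yes, it is a contradiction.


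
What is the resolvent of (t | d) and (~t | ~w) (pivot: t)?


The clauses contain complementary literals t and ~t.
Resolution eliminates this pair and disjoins the remaining literals (merging duplicates).

(d | ~w)


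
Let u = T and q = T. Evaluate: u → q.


Implication is false only when antecedent is true and consequent is false.
Substitute: u=T, q=T.
T → T evaluates to T.

T


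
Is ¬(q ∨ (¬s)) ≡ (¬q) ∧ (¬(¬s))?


Compare truth tables:
q | s | φ | ψ
-------------
F | F | F | F
T | F | F | F
F | T | T | T
T | T | F | F
The columns φ and ψ agree on every row.

Yes, they are logically equivalent.


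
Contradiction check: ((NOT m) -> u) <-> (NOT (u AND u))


Truth table over {m, u}:
m | u | φ
---------
F | F | F
T | F | T
F | T | F
T | T | F
Satisfying assignment at row 2: m=T, u=F gives T.

No, it is not a contradiction.


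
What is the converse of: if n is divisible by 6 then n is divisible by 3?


The converse of (P → Q) is (Q → P). It is not in general equivalent to the original.
Here P = 'n is divisible by 6' and Q = 'n is divisible by 3'.

If n is divisible by 3, then n is divisible by 6.


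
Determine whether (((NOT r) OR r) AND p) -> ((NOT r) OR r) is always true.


Build the truth table over {p, r}:
p | r | φ
---------
F | F | T
T | F | T
F | T | T
T | T | T
Every row evaluates to true.

Yes, it is a tautology.


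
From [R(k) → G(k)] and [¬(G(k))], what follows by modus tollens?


Modus tollens: from (P → Q) and ¬Q, infer ¬P.
Q = 'G(k)' is denied; since P → Q, P must also fail.

Not (R(k)).


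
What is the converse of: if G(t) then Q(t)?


The converse of (P → Q) is (Q → P). It is not in general equivalent to the original.
Here P = 'G(t)' and Q = 'Q(t)'.

If Q(t), then G(t).


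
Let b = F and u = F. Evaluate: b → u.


Implication is false only when antecedent is true and consequent is false.
Substitute: b=F, u=F.
F → F evaluates to T.

T


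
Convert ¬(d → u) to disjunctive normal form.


Step 1: Rewrite implication then negate: ¬(¬d ∨ u) = d ∧ ¬u.

d ∧ (¬u)


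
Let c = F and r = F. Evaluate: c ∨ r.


Disjunction is false only when both operands are false.
Substitute: c=F, r=F.
F ∨ F evaluates to F.

F


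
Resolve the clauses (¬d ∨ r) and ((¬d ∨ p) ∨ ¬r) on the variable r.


The clauses contain complementary literals r and ¬r.
Resolution eliminates this pair and disjoins the remaining literals (merging duplicates).

(¬d ∨ p)


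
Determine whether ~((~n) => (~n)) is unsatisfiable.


Truth table over {n}:
n | φ
-----
False | False
True | False
Every row is false.

Yes, it is a contradiction.


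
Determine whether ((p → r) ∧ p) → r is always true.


Build the truth table over {p, r}:
p | r | φ
---------
F | F | T
T | F | T
F | T | T
T | T | T
Every row evaluates to true.

Yes, it is a tautology.


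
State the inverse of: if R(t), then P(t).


The inverse of (P → Q) is (¬P → ¬Q). It is equivalent to the converse, not to the original.
Here P = 'R(t)' and Q = 'P(t)'.

If not (R(t)), then not (P(t)).


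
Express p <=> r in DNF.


Step 1: p ↔ r is true exactly when both agree: (p ∧ r) ∨ (¬p ∧ ¬r).

(p & r) | ((~p) & (~r))


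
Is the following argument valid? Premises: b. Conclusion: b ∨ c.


This matches the form of disjunction introduction: the conclusion follows in every model of the premises.

Valid.


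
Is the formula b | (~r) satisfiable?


Search for a satisfying assignment over {b, r}.
Try b=False, r=False: the formula evaluates to True.
A satisfying assignment exists.

Satisfiable.


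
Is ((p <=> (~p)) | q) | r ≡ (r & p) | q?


Compare truth tables:
p | q | r | φ | ψ
-----------------
False | False | False | False | False
True | False | False | False | False
False | True | False | True | True
True | True | False | True | True
False | False | True | True | False
True | False | True | True | True
False | True | True | True | True
True | True | True | True | True
They differ at row 5 (p=False, q=False, r=True): φ=True but ψ=False.

No, they are not logically equivalent.


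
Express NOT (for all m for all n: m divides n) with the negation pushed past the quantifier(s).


Negation flips each quantifier (∀↔∃) and negates the inner predicate.
¬(for all m for all n: φ) = there exists m there exists n: ¬φ.

there exists m there exists n: NOT(m divides n)


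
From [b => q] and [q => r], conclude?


Hypothetical syllogism: from (P → Q) and (Q → R), infer (P → R).
Chain the two implications through the shared middle term 'q'.

b => r


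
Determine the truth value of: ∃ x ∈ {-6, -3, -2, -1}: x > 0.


Evaluate the predicate on each element: -6:F, -3:F, -2:F, -1:F.
No element satisfies the predicate.

F


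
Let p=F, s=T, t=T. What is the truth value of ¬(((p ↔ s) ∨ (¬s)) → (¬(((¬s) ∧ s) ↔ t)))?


Substitute p=F, s=T, t=T:
p ↔ s = F ↔ T = F
¬s = F
(p ↔ s) ∨ (¬s) = F ∨ F = F
¬s = F
(¬s) ∧ s = F ∧ T = F
((¬s) ∧ s) ↔ t = F ↔ T = F
¬(((¬s) ∧ s) ↔ t) = T
((p ↔ s) ∨ (¬s)) → (¬(((¬s) ∧ s) ↔ t)) = F → T = T
¬(((p ↔ s) ∨ (¬s)) → (¬(((¬s) ∧ s) ↔ t))) = F

F


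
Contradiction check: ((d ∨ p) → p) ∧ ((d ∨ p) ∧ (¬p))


Truth table over {d, p}:
d | p | φ
---------
F | F | F
T | F | F
F | T | F
T | T | F
Every row is false.

Yes, it is a contradiction.


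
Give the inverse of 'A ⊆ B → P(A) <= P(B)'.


The inverse of (P → Q) is (¬P → ¬Q). It is equivalent to the converse, not to the original.
Here P = 'A ⊆ B' and Q = 'P(A) <= P(B)'.

If not (A ⊆ B), then not (P(A) <= P(B)).


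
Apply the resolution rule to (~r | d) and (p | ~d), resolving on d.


The clauses contain complementary literals d and ~d.
Resolution eliminates this pair and disjoins the remaining literals (merging duplicates).

(~r | p)


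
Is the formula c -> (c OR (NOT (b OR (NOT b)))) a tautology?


Build the truth table over {b, c}:
b | c | φ
---------
F | F | T
T | F | T
F | T | T
T | T | T
Every row evaluates to true.

Yes, it is a tautology.


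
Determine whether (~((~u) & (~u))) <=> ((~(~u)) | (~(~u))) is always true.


Build the truth table over {u}:
u | φ
-----
False | True
True | True
Every row evaluates to true.

Yes, it is a tautology.


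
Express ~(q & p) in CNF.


Step 1: Apply De Morgan: ¬(q ∧ p) = ¬q ∨ ¬p.

(~q) | (~p)


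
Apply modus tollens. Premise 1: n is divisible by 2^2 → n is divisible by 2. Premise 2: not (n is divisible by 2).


Modus tollens: from (P → Q) and ¬Q, infer ¬P.
Q = 'n is divisible by 2' is denied; since P → Q, P must also fail.

Not (n is divisible by 2^2).


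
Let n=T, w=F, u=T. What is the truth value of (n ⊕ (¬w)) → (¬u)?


Substitute n=T, w=F, u=T:
¬w = T
n ⊕ (¬w) = T ⊕ T = F
¬u = F
(n ⊕ (¬w)) → (¬u) = F → F = T

T


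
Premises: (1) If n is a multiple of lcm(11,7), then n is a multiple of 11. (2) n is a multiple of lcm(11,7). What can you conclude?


Modus ponens: from (P → Q) and P, infer Q.
P = 'n is a multiple of lcm(11,7)' is asserted, and P → Q holds, so Q follows.

n is a multiple of 11.


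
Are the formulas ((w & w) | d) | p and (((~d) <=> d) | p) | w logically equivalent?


Compare truth tables:
d | p | w | φ | ψ
-----------------
False | False | False | False | False
True | False | False | True | False
False | True | False | True | True
True | True | False | True | True
False | False | True | True | True
True | False | True | True | True
False | True | True | True | True
True | True | True | True | True
They differ at row 2 (d=True, p=False, w=False): φ=True but ψ=False.

No, they are not logically equivalent.


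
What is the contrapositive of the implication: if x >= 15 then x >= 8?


The contrapositive of (P → Q) is (¬Q → ¬P); it is logically equivalent to the original.
Here P = 'x >= 15' and Q = 'x >= 8'.

If not (x >= 8), then not (x >= 15).


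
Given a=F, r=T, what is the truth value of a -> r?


Implication is false only when antecedent is true and consequent is false.
Substitute: a=F, r=T.
F -> T evaluates to T.

T


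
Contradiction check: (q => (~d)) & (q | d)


Truth table over {d, q}:
d | q | φ
---------
False | False | False
True | False | True
False | True | True
True | True | False
Satisfying assignment at row 2: d=True, q=False gives True.

No, it is not a contradiction.


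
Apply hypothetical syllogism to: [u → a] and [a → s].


Hypothetical syllogism: from (P → Q) and (Q → R), infer (P → R).
Chain the two implications through the shared middle term 'a'.

u → s


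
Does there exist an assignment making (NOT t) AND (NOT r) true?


Search for a satisfying assignment over {r, t}.
Try r=F, t=F: the formula evaluates to T.
A satisfying assignment exists.

Satisfiable.


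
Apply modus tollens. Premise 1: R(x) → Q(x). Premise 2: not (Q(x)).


Modus tollens: from (P → Q) and ¬Q, infer ¬P.
Q = 'Q(x)' is denied; since P → Q, P must also fail.

Not (R(x)).


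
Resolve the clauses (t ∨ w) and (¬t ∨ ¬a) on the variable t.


The clauses contain complementary literals t and ¬t.
Resolution eliminates this pair and disjoins the remaining literals (merging duplicates).

(w ∨ ¬a)


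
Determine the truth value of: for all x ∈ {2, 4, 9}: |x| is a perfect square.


Evaluate the predicate on each element: 2:F, 4:T, 9:T.
Counterexample x = 2 fails the predicate.

F


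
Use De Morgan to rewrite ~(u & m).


De Morgan: the negation of a conjunction is the disjunction of the negations.
Distribute ~ across &, flipping it to |, and negate each literal.

(~u) | (~m)


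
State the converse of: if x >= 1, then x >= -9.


The converse of (P → Q) is (Q → P). It is not in general equivalent to the original.
Here P = 'x >= 1' and Q = 'x >= -9'.

If x >= -9, then x >= 1.


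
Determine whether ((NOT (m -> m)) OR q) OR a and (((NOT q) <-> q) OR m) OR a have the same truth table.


Compare truth tables:
a | m | q | φ | ψ
-----------------
F | F | F | F | F
T | F | F | T | T
F | T | F | F | T
T | T | F | T | T
F | F | T | T | F
T | F | T | T | T
F | T | T | T | T
T | T | T | T | T
They differ at row 3 (a=F, m=T, q=F): φ=F but ψ=T.

No, they are not logically equivalent.


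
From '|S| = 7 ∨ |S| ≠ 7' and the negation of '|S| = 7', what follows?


Disjunctive syllogism: from (P ∨ Q) and ¬P, infer Q.
One disjunct, '|S| = 7', is ruled out; the other must hold.

|S| ≠ 7


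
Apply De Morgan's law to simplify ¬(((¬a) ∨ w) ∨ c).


De Morgan: the negation of a disjunction is the conjunction of the negations.
Distribute ¬ across ∨, flipping it to ∧, and negate each literal.

(a ∧ (¬w)) ∧ (¬c)


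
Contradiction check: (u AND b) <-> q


Truth table over {b, q, u}:
b | q | u | φ
-------------
F | F | F | T
T | F | F | T
F | T | F | F
T | T | F | F
F | F | T | T
T | F | T | F
F | T | T | F
T | T | T | T
Satisfying assignment at row 1: b=F, q=F, u=F gives T.

No, it is not a contradiction.


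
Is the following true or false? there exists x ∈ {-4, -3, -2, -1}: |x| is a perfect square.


Evaluate the predicate on each element: -4:T, -3:F, -2:F, -1:T.
Witness x = -4 satisfies the predicate.

T


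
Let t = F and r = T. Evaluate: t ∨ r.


Disjunction is false only when both operands are false.
Substitute: t=F, r=T.
F ∨ T evaluates to T.

T


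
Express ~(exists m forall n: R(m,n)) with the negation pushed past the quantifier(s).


Negation flips each quantifier (∀↔∃) and negates the inner predicate.
¬(exists m forall n: φ) = forall m exists n: ¬φ.

forall m exists n: ~(R(m,n))


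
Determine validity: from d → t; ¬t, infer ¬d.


This matches the form of modus tollens: the conclusion follows in every model of the premises.

Valid.


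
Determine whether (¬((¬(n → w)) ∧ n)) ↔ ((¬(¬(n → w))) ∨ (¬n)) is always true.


Build the truth table over {n, w}:
n | w | φ
---------
F | F | T
T | F | T
F | T | T
T | T | T
Every row evaluates to true.

Yes, it is a tautology.


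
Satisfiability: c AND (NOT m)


Search for a satisfying assignment over {c, m}.
Try c=T, m=F: the formula evaluates to T.
A satisfying assignment exists.

Satisfiable.


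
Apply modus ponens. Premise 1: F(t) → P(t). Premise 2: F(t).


Modus ponens: from (P → Q) and P, infer Q.
P = 'F(t)' is asserted, and P → Q holds, so Q follows.

P(t).


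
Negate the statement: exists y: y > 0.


¬(forall x: φ) = exists x: ¬φ, and ¬(exists x: φ) = forall x: ¬φ.
Apply to the existential statement.

forall y: ~(y > 0)


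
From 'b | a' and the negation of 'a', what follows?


Disjunctive syllogism: from (P ∨ Q) and ¬P, infer Q.
One disjunct, 'a', is ruled out; the other must hold.

b


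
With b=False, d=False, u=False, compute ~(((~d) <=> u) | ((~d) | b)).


Substitute b=False, d=False, u=False:
~d = True
(~d) <=> u = True <=> False = False
~d = True
(~d) | b = True | False = True
((~d) <=> u) | ((~d) | b) = False | True = True
~(((~d) <=> u) | ((~d) | b)) = False

False


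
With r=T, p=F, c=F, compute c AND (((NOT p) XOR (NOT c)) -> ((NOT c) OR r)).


Substitute r=T, p=F, c=F:
NOT p = T
NOT c = T
(NOT p) XOR (NOT c) = T XOR T = F
NOT c = T
(NOT c) OR r = T OR T = T
((NOT p) XOR (NOT c)) -> ((NOT c) OR r) = F -> T = T
c AND (((NOT p) XOR (NOT c)) -> ((NOT c) OR r)) = F AND T = F

F


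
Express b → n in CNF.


Step 1: Rewrite b → n as ¬b ∨ n.

(¬b) ∨ n


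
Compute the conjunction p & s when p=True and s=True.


Conjunction is true only when both operands are true.
Substitute: p=True, s=True.
True & True evaluates to True.

True


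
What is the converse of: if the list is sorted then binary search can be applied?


The converse of (P → Q) is (Q → P). It is not in general equivalent to the original.
Here P = 'the list is sorted' and Q = 'binary search can be applied'.

If binary search can be applied, then the list is sorted.


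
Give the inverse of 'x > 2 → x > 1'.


The inverse of (P → Q) is (¬P → ¬Q). It is equivalent to the converse, not to the original.
Here P = 'x > 2' and Q = 'x > 1'.

If not (x > 2), then not (x > 1).


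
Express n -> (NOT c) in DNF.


Step 1: Rewrite n → (¬c) as ¬n ∨ (¬c).

(NOT n) OR (NOT c)


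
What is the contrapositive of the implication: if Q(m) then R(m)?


The contrapositive of (P → Q) is (¬Q → ¬P); it is logically equivalent to the original.
Here P = 'Q(m)' and Q = 'R(m)'.

If not (R(m)), then not (Q(m)).


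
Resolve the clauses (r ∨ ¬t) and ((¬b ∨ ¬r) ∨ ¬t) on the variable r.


The clauses contain complementary literals r and ¬r.
Resolution eliminates this pair and disjoins the remaining literals (merging duplicates).

(¬t ∨ ¬b)


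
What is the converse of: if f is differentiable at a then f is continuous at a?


The converse of (P → Q) is (Q → P). It is not in general equivalent to the original.
Here P = 'f is differentiable at a' and Q = 'f is continuous at a'.

If f is continuous at a, then f is differentiable at a.


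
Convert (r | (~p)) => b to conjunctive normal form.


Step 1: Rewrite as ¬(r ∨ (¬p)) ∨ b = (¬r ∧ ¬(¬p)) ∨ b.
Step 2: Distribute ∨ over ∧.
Step 3: Eliminate any double negations (¬¬X = X).

((~r) | b) & (p | b)


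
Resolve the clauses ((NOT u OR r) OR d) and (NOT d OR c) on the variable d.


The clauses contain complementary literals d and NOTd.
Resolution eliminates this pair and disjoins the remaining literals (merging duplicates).

((r OR NOT u) OR c)


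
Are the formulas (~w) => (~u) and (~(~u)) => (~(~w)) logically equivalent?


Compare truth tables:
u | w | φ | ψ
-------------
False | False | True | True
True | False | False | False
False | True | True | True
True | True | True | True
The columns φ and ψ agree on every row.

Yes, they are logically equivalent.


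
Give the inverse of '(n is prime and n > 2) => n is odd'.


The inverse of (P → Q) is (¬P → ¬Q). It is equivalent to the converse, not to the original.
Here P = '(n is prime and n > 2)' and Q = 'n is odd'.

If not ((n is prime and n > 2)), then not (n is odd).


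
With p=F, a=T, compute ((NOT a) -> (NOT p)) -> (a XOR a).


Substitute p=F, a=T:
NOT a = F
NOT p = T
(NOT a) -> (NOT p) = F -> T = T
a XOR a = T XOR T = F
((NOT a) -> (NOT p)) -> (a XOR a) = T -> F = F

F


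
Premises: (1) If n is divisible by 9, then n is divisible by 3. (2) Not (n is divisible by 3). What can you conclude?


Modus tollens: from (P → Q) and ¬Q, infer ¬P.
Q = 'n is divisible by 3' is denied; since P → Q, P must also fail.

Not (n is divisible by 9).


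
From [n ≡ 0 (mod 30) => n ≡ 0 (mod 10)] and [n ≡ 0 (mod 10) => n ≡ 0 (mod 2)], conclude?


Hypothetical syllogism: from (P → Q) and (Q → R), infer (P → R).
Chain the two implications through the shared middle term 'n ≡ 0 (mod 10)'.

n ≡ 0 (mod 30) => n ≡ 0 (mod 2)


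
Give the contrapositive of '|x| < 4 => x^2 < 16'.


The contrapositive of (P → Q) is (¬Q → ¬P); it is logically equivalent to the original.
Here P = '|x| < 4' and Q = 'x^2 < 16'.

If not (x^2 < 16), then not (|x| < 4).


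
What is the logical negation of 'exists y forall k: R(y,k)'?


Negation flips each quantifier (∀↔∃) and negates the inner predicate.
¬(exists y forall k: φ) = forall y exists k: ¬φ.

forall y exists k: ~(R(y,k))


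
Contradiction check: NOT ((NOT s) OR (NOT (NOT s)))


Truth table over {s}:
s | φ
-----
F | F
T | F
Every row is false.

Yes, it is a contradiction.


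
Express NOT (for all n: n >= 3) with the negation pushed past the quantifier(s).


¬(for all x: φ) = there exists x: ¬φ, and ¬(there exists x: φ) = for all x: ¬φ.
Apply to the universal statement.

there exists n: NOT(n >= 3)


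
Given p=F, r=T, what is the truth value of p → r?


Implication is false only when antecedent is true and consequent is false.
Substitute: p=F, r=T.
F → T evaluates to T.

T


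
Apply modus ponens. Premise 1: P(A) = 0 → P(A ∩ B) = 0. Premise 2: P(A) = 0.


Modus ponens: from (P → Q) and P, infer Q.
P = 'P(A) = 0' is asserted, and P → Q holds, so Q follows.

P(A ∩ B) = 0.


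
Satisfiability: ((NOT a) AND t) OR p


Search for a satisfying assignment over {a, p, t}.
Try a=F, p=T, t=F: the formula evaluates to T.
A satisfying assignment exists.

Satisfiable.


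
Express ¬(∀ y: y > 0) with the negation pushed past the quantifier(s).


¬(∀ x: φ) = ∃ x: ¬φ, and ¬(∃ x: φ) = ∀ x: ¬φ.
Apply to the universal statement.

∃ y: ¬(y > 0)


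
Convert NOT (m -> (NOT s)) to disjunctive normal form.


Step 1: Rewrite implication then negate: ¬(¬m ∨ (¬s)) = m ∧ ¬(¬s).
Step 2: Eliminate any double negations (¬¬X = X).

m AND s


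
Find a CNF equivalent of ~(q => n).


Step 1: Rewrite q → n as ¬q ∨ n.
Step 2: Negate: ¬(¬q ∨ n) = q ∧ ¬n (De Morgan + double negation).

q & (~n)


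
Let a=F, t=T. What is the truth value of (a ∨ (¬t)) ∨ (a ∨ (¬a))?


Substitute a=F, t=T:
¬t = F
a ∨ (¬t) = F ∨ F = F
¬a = T
a ∨ (¬a) = F ∨ T = T
(a ∨ (¬t)) ∨ (a ∨ (¬a)) = F ∨ T = T

T


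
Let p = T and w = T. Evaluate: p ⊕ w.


Exclusive or is true when exactly one operand is true.
Substitute: p=T, w=T.
T ⊕ T evaluates to F.

F


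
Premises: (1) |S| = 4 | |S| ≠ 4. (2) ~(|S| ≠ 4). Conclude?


Disjunctive syllogism: from (P ∨ Q) and ¬P, infer Q.
One disjunct, '|S| ≠ 4', is ruled out; the other must hold.

|S| = 4


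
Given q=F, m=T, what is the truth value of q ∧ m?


Conjunction is true only when both operands are true.
Substitute: q=F, m=T.
F ∧ T evaluates to F.

F


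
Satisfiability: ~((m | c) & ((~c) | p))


Search for a satisfying assignment over {c, m, p}.
Try c=False, m=False, p=False: the formula evaluates to True.
A satisfying assignment exists.

Satisfiable.


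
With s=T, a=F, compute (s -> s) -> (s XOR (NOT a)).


Substitute s=T, a=F:
s -> s = T -> T = T
NOT a = T
s XOR (NOT a) = T XOR T = F
(s -> s) -> (s XOR (NOT a)) = T -> F = F

F


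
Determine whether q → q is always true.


Build the truth table over {q}:
q | φ
-----
F | T
T | T
Every row evaluates to true.

Yes, it is a tautology.


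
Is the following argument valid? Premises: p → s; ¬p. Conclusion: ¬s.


This is denying the antecedent (fallacy). There exist truth assignments where the premises are all true but the conclusion is false.

Invalid.


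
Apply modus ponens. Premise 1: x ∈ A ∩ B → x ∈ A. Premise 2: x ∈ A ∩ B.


Modus ponens: from (P → Q) and P, infer Q.
P = 'x ∈ A ∩ B' is asserted, and P → Q holds, so Q follows.

x ∈ A.


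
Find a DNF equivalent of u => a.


Step 1: Rewrite u → a as ¬u ∨ a.

(~u) | a


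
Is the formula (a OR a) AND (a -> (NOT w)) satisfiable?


Search for a satisfying assignment over {a, w}.
Try a=T, w=F: the formula evaluates to T.
A satisfying assignment exists.

Satisfiable.


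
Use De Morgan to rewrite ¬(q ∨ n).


De Morgan: the negation of a disjunction is the conjunction of the negations.
Distribute ¬ across ∨, flipping it to ∧, and negate each literal.

(¬q) ∧ (¬n)


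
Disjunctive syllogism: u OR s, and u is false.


Disjunctive syllogism: from (P ∨ Q) and ¬P, infer Q.
One disjunct, 'u', is ruled out; the other must hold.

s


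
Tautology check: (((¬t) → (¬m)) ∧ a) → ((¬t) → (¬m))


Build the truth table over {a, m, t}:
a | m | t | φ
-------------
F | F | F | T
T | F | F | T
F | T | F | T
T | T | F | T
F | F | T | T
T | F | T | T
F | T | T | T
T | T | T | T
Every row evaluates to true.

Yes, it is a tautology.


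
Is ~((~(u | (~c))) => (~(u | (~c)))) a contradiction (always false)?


Truth table over {c, u}:
c | u | φ
---------
False | False | False
True | False | False
False | True | False
True | True | False
Every row is false.

Yes, it is a contradiction.
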